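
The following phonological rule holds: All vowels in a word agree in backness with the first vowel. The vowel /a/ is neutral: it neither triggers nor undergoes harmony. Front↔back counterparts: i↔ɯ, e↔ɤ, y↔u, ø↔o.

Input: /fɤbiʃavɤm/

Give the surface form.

/i/ harmonizes with /ɤ/ ([+back]) → [ɯ]

[fɤbɯʃavɤm]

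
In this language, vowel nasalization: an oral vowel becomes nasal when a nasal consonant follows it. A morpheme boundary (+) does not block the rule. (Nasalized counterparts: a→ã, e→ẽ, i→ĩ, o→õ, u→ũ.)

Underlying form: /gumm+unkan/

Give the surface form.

/u/ before nasal /m/ → [ũ]
/u/ before nasal /n/ → [ũ]
/a/ before nasal /n/ → [ã]

[gũmm+ũnkãn]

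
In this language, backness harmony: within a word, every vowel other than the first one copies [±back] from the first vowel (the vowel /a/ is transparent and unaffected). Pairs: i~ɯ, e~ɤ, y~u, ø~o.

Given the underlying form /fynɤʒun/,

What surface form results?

[fyneʒyn]

/ɤ/ harmonizes with /y/ ([-back]) → [e]
/u/ harmonizes with /y/ ([-back]) → [y]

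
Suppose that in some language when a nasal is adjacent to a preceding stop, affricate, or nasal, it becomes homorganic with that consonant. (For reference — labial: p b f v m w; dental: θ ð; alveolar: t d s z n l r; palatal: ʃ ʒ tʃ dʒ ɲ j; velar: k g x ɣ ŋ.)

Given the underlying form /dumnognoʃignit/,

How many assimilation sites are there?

3

/n/ after /m/ (labial) → [m]
/n/ after /g/ (velar) → [ŋ]
/n/ after /g/ (velar) → [ŋ]
3 segments change.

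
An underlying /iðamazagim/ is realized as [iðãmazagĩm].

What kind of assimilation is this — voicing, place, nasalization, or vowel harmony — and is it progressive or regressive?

/a/→[ã] /i/→[ĩ].
Each target copies a feature from the following segment, so the direction is regressive.

nasalization, regressive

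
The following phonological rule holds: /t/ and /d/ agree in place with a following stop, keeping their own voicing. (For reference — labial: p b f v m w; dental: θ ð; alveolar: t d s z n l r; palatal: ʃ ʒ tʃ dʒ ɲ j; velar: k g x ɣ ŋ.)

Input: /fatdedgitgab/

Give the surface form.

/d/ before /g/ (velar) → [g]
/t/ before /g/ (velar) → [k]

[fatdeggikgab]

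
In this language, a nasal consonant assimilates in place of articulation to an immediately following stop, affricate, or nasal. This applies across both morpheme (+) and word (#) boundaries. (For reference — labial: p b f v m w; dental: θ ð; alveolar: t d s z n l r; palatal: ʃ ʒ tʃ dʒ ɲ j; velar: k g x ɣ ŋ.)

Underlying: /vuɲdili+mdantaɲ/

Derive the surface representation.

/ɲ/ before /d/ (alveolar) → [n]
/m/ before /d/ (alveolar) → [n]

[vundili+ndantaɲ]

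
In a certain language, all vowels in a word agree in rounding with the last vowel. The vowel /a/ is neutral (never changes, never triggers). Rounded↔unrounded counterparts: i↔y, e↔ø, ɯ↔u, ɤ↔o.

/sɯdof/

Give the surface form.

[sudof]

/ɯ/ harmonizes with /o/ ([+round]) → [u]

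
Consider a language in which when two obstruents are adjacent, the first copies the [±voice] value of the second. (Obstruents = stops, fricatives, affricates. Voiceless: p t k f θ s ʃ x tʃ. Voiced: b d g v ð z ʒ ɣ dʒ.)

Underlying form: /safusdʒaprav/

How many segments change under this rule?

1

/s/ before /dʒ/ (voiced) → [z]
1 segment changes.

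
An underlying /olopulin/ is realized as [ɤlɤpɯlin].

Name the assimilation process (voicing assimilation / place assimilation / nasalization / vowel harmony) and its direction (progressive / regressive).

/o/→[ɤ] /o/→[ɤ] /u/→[ɯ].
Vowels agree with the last vowel, so the harmony is regressive.

vowel harmony, regressive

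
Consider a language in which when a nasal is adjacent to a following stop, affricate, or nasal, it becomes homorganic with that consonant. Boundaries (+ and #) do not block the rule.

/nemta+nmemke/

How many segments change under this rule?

/m/ before /t/ (alveolar) → [n]
/n/ before /m/ (labial) → [m]
/m/ before /k/ (velar) → [ŋ]
3 segments change.

3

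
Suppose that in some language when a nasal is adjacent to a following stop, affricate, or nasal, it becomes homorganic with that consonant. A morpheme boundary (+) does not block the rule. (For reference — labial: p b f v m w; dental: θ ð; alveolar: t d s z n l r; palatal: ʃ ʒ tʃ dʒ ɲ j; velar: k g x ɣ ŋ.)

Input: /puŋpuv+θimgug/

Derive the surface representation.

/ŋ/ before /p/ (labial) → [m]
/m/ before /g/ (velar) → [ŋ]

[pumpuv+θiŋgug]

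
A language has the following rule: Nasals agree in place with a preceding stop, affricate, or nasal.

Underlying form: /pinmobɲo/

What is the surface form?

[pinnobmo]

/m/ after /n/ (alveolar) → [n]
/ɲ/ after /b/ (labial) → [m]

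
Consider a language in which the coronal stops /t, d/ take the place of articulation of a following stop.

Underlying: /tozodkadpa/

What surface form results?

[tozogkabpa]

/d/ before /k/ (velar) → [g]
/d/ before /p/ (labial) → [b]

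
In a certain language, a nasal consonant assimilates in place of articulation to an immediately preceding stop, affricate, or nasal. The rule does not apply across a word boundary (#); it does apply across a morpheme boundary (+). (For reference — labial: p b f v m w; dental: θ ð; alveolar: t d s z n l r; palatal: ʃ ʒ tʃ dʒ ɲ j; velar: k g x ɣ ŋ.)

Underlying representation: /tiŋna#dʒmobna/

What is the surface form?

/n/ after /ŋ/ (velar) → [ŋ]
/m/ after /dʒ/ (palatal) → [ɲ]
/n/ after /b/ (labial) → [m]

[tiŋŋa#dʒɲobma]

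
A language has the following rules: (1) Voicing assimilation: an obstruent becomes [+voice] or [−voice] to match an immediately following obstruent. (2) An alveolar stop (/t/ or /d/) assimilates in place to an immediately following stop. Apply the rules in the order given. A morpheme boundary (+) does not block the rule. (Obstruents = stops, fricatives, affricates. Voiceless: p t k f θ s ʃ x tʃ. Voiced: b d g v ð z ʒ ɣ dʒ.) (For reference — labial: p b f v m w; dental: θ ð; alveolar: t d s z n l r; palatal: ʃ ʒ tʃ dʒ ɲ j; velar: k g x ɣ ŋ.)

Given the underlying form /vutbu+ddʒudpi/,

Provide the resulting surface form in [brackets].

[vubbu+ddʒuppi]

Rule 1: /t/ before /b/ (voiced) → [d]
Rule 1: /d/ before /p/ (voiceless) → [t]
After rule 1: vudbu+ddʒutpi
Rule 2: /d/ before /b/ (labial) → [b]
Rule 2: /t/ before /p/ (labial) → [p]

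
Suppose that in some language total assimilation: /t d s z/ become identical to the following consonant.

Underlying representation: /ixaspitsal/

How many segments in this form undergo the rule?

2

/s/ before /p/ → [p] (total assimilation)
/t/ before /s/ → [s] (total assimilation)
2 segments change.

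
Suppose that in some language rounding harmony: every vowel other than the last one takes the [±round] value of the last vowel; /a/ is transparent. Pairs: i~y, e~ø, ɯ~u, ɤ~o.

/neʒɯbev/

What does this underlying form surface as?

[neʒɯbev]

no segment meets the rule's conditions; no change.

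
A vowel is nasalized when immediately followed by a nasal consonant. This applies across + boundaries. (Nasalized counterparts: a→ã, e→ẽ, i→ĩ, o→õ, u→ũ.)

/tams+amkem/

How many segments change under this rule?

3

/a/ before nasal /m/ → [ã]
/a/ before nasal /m/ → [ã]
/e/ before nasal /m/ → [ẽ]
3 segments change.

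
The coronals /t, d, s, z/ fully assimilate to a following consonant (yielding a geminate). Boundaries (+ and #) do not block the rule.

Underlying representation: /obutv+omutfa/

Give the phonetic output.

/t/ before /v/ → [v] (total assimilation)
/t/ before /f/ → [f] (total assimilation)

[obuvv+omuffa]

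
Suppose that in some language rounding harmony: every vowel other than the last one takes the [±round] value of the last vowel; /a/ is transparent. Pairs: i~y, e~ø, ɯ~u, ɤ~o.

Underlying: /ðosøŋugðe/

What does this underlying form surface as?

/o/ harmonizes with /e/ ([-round]) → [ɤ]
/ø/ harmonizes with /e/ ([-round]) → [e]
/u/ harmonizes with /e/ ([-round]) → [ɯ]

[ðɤseŋɯgðe]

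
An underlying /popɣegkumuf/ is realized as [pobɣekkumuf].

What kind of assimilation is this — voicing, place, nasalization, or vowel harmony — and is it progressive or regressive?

voicing assimilation, regressive

/p/→[b] /g/→[k].
Each target copies a feature from the following segment, so the direction is regressive.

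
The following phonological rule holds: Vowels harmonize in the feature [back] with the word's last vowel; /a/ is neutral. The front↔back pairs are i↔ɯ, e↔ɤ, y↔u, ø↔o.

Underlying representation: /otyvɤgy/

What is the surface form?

/o/ harmonizes with /y/ ([-back]) → [ø]
/ɤ/ harmonizes with /y/ ([-back]) → [e]

[øtyvegy]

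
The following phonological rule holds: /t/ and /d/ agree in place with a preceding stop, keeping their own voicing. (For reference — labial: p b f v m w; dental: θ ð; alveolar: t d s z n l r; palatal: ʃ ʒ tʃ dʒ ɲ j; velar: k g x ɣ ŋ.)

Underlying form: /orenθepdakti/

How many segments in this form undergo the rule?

/d/ after /p/ (labial) → [b]
/t/ after /k/ (velar) → [k]
2 segments change.

2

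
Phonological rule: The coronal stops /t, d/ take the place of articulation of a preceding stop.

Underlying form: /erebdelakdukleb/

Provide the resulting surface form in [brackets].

/d/ after /b/ (labial) → [b]
/d/ after /k/ (velar) → [g]

[erebbelakgukleb]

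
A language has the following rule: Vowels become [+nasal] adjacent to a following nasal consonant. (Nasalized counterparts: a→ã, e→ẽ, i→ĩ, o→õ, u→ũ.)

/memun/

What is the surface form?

/e/ before nasal /m/ → [ẽ]
/u/ before nasal /n/ → [ũ]

[mẽmũn]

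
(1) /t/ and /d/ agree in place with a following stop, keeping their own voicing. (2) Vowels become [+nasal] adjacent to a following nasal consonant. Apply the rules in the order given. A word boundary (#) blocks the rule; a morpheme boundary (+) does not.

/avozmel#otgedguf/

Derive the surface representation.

Rule 1: /t/ before /g/ (velar) → [k]
Rule 1: /d/ before /g/ (velar) → [g]
After rule 1: avozmel#okgegguf
Rule 2: no segment meets the rule's conditions; no change.

[avozmel#okgegguf]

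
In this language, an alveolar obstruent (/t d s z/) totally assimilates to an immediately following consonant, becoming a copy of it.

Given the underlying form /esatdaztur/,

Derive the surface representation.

[esaddattur]

/t/ before /d/ → [d] (total assimilation)
/z/ before /t/ → [t] (total assimilation)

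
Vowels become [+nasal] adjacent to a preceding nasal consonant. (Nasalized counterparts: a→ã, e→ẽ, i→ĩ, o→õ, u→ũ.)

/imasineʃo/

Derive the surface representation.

/a/ after nasal /m/ → [ã]
/e/ after nasal /n/ → [ẽ]

[imãsinẽʃo]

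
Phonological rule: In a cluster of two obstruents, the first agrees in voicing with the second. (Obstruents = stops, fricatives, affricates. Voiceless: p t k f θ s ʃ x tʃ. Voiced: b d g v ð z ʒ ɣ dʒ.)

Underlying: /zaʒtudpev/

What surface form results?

/ʒ/ before /t/ (voiceless) → [ʃ]
/d/ before /p/ (voiceless) → [t]

[zaʃtutpev]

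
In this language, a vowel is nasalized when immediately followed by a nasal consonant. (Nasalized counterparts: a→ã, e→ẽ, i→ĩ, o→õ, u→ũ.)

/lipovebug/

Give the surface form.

[lipovebug]

no segment meets the rule's conditions; no change.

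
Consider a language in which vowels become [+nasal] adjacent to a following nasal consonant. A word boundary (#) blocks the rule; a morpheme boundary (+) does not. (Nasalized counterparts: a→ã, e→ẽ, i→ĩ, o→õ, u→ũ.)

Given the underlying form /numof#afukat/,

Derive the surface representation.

/u/ before nasal /m/ → [ũ]

[nũmof#afukat]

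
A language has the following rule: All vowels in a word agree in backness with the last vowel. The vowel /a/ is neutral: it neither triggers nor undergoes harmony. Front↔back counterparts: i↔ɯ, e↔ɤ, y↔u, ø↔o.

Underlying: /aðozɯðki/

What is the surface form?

/o/ harmonizes with /i/ ([-back]) → [ø]
/ɯ/ harmonizes with /i/ ([-back]) → [i]

[aðøziðki]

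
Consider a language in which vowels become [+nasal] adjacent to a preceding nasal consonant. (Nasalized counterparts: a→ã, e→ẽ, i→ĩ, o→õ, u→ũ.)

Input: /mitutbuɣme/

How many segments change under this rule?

/i/ after nasal /m/ → [ĩ]
/e/ after nasal /m/ → [ẽ]
2 segments change.

2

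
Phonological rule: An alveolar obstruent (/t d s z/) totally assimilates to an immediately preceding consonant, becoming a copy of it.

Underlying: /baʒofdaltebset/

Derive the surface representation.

[baʒoffallebbet]

/d/ after /f/ → [f] (total assimilation)
/t/ after /l/ → [l] (total assimilation)
/s/ after /b/ → [b] (total assimilation)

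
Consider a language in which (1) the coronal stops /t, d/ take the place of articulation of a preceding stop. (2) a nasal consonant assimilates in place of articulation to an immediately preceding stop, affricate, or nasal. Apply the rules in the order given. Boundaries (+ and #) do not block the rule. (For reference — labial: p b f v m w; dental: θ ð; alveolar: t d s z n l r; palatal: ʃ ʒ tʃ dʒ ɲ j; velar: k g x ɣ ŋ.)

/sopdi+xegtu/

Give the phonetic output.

[sopbi+xegku]

Rule 1: /d/ after /p/ (labial) → [b]
Rule 1: /t/ after /g/ (velar) → [k]
After rule 1: sopbi+xegku
Rule 2: no segment meets the rule's conditions; no change.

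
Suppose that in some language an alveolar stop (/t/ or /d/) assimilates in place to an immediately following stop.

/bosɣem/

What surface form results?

[bosɣem]

no segment meets the rule's conditions; no change.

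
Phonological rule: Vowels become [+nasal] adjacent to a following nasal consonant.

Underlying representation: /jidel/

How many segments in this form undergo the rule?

0

No segment meets the rule's conditions.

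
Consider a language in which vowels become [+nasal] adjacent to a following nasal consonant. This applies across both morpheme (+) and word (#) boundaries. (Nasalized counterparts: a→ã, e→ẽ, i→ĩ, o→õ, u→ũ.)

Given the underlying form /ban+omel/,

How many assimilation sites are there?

/a/ before nasal /n/ → [ã]
/o/ before nasal /m/ → [õ]
2 segments change.

2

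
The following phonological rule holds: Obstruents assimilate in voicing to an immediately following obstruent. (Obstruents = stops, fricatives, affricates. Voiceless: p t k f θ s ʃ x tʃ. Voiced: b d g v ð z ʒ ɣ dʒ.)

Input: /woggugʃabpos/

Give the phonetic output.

/g/ before /ʃ/ (voiceless) → [k]
/b/ before /p/ (voiceless) → [p]

[woggukʃappos]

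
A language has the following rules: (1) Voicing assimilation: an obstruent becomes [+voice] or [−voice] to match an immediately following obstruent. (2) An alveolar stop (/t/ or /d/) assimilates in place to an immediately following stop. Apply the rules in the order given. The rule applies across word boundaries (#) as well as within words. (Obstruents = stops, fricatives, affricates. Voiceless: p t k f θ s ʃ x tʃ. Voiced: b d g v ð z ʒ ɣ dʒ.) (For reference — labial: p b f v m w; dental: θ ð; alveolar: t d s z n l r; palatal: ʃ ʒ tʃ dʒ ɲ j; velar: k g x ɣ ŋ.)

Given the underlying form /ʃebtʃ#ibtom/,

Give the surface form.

[ʃeptʃ#iptom]

Rule 1: /b/ before /tʃ/ (voiceless) → [p]
Rule 1: /b/ before /t/ (voiceless) → [p]
After rule 1: ʃeptʃ#iptom
Rule 2: no segment meets the rule's conditions; no change.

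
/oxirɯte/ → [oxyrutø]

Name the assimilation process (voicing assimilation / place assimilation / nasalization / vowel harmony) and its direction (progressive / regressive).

/i/→[y] /ɯ/→[u] /e/→[ø].
Vowels agree with the first vowel, so the harmony is progressive.

vowel harmony, progressive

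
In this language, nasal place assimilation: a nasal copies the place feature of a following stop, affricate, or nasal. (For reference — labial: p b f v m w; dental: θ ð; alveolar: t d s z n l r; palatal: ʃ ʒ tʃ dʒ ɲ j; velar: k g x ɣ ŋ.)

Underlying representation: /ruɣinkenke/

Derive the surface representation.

/n/ before /k/ (velar) → [ŋ]
/n/ before /k/ (velar) → [ŋ]

[ruɣiŋkeŋke]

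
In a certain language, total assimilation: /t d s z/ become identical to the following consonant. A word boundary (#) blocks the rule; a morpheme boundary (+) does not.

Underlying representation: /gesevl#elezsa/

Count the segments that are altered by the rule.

/z/ before /s/ → [s] (total assimilation)
1 segment changes.

1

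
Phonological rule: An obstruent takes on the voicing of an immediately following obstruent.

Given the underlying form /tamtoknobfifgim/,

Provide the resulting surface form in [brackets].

/b/ before /f/ (voiceless) → [p]
/f/ before /g/ (voiced) → [v]

[tamtoknopfivgim]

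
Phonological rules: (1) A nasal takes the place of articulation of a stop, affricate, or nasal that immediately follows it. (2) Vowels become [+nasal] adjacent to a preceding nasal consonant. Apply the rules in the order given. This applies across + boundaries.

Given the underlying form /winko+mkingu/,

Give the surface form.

Rule 1: /n/ before /k/ (velar) → [ŋ]
Rule 1: /m/ before /k/ (velar) → [ŋ]
Rule 1: /n/ before /g/ (velar) → [ŋ]
After rule 1: wiŋko+ŋkiŋgu
Rule 2: no segment meets the rule's conditions; no change.

[wiŋko+ŋkiŋgu]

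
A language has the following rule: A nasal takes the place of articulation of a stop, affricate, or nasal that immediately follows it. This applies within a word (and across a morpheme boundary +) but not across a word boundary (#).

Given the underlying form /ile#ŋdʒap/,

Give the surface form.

[ile#ɲdʒap]

/ŋ/ before /dʒ/ (palatal) → [ɲ]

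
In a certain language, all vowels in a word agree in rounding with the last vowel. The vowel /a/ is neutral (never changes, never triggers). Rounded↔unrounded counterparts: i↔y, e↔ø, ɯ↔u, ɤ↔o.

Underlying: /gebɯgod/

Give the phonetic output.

[gøbugod]

/e/ harmonizes with /o/ ([+round]) → [ø]
/ɯ/ harmonizes with /o/ ([+round]) → [u]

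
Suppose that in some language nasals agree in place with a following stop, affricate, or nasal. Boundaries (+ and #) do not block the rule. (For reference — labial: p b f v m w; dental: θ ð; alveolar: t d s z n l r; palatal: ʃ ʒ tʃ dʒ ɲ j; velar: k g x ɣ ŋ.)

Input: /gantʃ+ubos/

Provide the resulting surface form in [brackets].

[gaɲtʃ+ubos]

/n/ before /tʃ/ (palatal) → [ɲ]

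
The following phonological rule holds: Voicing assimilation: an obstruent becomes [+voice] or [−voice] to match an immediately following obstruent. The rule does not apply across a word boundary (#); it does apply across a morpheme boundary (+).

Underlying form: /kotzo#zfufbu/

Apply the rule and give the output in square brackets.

/t/ before /z/ (voiced) → [d]
/z/ before /f/ (voiceless) → [s]
/f/ before /b/ (voiced) → [v]

[kodzo#sfuvbu]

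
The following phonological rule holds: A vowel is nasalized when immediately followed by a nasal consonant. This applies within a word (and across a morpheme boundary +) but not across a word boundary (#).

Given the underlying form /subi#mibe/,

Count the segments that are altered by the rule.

0

No segment meets the rule's conditions.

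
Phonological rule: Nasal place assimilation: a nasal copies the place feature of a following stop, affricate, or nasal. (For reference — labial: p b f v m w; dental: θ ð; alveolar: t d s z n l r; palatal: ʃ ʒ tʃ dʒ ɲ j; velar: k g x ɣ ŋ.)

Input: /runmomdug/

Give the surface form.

[rummondug]

/n/ before /m/ (labial) → [m]
/m/ before /d/ (alveolar) → [n]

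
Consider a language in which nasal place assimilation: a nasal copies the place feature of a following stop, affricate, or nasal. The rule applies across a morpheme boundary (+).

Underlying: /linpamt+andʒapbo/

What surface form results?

[limpant+aɲdʒapbo]

/n/ before /p/ (labial) → [m]
/m/ before /t/ (alveolar) → [n]
/n/ before /dʒ/ (palatal) → [ɲ]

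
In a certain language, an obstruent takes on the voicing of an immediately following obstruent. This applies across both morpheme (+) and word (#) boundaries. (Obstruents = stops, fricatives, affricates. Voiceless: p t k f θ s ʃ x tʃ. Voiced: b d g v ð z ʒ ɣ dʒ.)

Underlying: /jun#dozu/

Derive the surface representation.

no segment meets the rule's conditions; no change.

[jun#dozu]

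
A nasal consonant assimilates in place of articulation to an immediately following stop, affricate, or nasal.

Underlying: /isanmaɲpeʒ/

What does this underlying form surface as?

/n/ before /m/ (labial) → [m]
/ɲ/ before /p/ (labial) → [m]

[isammampeʒ]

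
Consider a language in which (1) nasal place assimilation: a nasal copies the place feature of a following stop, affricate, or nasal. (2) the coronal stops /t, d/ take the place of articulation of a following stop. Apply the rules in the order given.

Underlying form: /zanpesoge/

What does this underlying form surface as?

[zampesoge]

Rule 1: /n/ before /p/ (labial) → [m]
After rule 1: zampesoge
Rule 2: no segment meets the rule's conditions; no change.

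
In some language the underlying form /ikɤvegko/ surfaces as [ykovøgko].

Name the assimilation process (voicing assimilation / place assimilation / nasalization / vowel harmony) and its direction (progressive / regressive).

vowel harmony, regressive

/i/→[y] /ɤ/→[o] /e/→[ø].
Vowels agree with the last vowel, so the harmony is regressive.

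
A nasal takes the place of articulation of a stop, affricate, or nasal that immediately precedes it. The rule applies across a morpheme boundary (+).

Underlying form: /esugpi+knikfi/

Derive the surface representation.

[esugpi+kŋikfi]

/n/ after /k/ (velar) → [ŋ]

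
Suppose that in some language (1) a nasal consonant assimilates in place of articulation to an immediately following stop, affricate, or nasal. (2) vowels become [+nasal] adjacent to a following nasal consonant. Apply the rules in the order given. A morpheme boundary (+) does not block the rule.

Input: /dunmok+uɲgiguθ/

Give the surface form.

[dũmmok+ũŋgiguθ]

Rule 1: /n/ before /m/ (labial) → [m]
Rule 1: /ɲ/ before /g/ (velar) → [ŋ]
After rule 1: dummok+uŋgiguθ
Rule 2: /u/ before nasal /m/ → [ũ]
Rule 2: /u/ before nasal /ŋ/ → [ũ]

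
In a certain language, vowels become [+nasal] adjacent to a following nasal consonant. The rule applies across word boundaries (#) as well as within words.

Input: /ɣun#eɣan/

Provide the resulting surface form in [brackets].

/u/ before nasal /n/ → [ũ]
/a/ before nasal /n/ → [ã]

[ɣũn#eɣãn]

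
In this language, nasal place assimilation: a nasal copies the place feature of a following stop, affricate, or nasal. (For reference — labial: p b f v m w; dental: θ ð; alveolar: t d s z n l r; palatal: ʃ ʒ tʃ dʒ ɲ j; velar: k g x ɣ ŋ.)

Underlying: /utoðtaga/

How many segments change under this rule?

No segment meets the rule's conditions.

0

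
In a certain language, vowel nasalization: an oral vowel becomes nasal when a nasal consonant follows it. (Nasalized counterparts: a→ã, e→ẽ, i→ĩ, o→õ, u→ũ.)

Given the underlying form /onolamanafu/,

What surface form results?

[õnolãmãnafu]

/o/ before nasal /n/ → [õ]
/a/ before nasal /m/ → [ã]
/a/ before nasal /n/ → [ã]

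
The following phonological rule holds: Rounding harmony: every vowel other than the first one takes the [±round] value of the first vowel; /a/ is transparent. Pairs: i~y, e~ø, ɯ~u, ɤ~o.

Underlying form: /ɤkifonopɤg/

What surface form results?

[ɤkifɤnɤpɤg]

/o/ harmonizes with /ɤ/ ([-round]) → [ɤ]
/o/ harmonizes with /ɤ/ ([-round]) → [ɤ]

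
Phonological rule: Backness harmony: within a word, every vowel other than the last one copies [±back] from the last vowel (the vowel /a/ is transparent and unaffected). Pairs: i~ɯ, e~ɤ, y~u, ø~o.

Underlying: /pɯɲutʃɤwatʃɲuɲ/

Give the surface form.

[pɯɲutʃɤwatʃɲuɲ]

no segment meets the rule's conditions; no change.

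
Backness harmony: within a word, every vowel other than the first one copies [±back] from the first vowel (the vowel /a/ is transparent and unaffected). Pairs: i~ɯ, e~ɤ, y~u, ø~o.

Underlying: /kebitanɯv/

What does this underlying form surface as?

/ɯ/ harmonizes with /e/ ([-back]) → [i]

[kebitaniv]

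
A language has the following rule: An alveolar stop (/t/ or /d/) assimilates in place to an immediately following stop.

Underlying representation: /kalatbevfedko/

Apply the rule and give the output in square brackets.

[kalapbevfegko]

/t/ before /b/ (labial) → [p]
/d/ before /k/ (velar) → [g]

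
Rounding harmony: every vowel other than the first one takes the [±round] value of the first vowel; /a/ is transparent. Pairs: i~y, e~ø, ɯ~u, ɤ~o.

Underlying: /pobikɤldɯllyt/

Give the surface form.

[pobykoldullyt]

/i/ harmonizes with /o/ ([+round]) → [y]
/ɤ/ harmonizes with /o/ ([+round]) → [o]
/ɯ/ harmonizes with /o/ ([+round]) → [u]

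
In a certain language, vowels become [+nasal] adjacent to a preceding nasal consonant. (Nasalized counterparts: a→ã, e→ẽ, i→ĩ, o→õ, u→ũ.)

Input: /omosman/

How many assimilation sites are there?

/o/ after nasal /m/ → [õ]
/a/ after nasal /m/ → [ã]
2 segments change.

2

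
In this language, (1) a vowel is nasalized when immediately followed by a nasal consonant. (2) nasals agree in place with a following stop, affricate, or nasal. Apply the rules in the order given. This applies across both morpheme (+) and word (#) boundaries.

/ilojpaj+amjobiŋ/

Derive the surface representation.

[ilojpaj+ãmjobĩŋ]

Rule 1: /a/ before nasal /m/ → [ã]
Rule 1: /i/ before nasal /ŋ/ → [ĩ]
After rule 1: ilojpaj+ãmjobĩŋ
Rule 2: no segment meets the rule's conditions; no change.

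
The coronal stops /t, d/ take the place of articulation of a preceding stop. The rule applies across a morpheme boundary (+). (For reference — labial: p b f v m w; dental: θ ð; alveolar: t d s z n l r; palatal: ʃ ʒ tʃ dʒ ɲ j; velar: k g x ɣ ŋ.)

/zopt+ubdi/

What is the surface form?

[zopp+ubbi]

/t/ after /p/ (labial) → [p]
/d/ after /b/ (labial) → [b]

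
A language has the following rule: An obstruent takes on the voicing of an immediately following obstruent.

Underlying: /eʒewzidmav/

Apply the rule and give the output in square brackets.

[eʒewzidmav]

no segment meets the rule's conditions; no change.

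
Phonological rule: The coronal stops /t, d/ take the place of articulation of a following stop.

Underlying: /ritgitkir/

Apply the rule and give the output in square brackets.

[rikgikkir]

/t/ before /g/ (velar) → [k]
/t/ before /k/ (velar) → [k]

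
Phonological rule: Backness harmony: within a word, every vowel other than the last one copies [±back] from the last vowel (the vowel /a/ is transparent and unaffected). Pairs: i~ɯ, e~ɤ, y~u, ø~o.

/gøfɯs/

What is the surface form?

/ø/ harmonizes with /ɯ/ ([+back]) → [o]

[gofɯs]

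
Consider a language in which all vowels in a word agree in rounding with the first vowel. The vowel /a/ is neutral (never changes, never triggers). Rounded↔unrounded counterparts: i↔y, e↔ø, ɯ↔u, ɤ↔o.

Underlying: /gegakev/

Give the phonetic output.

[gegakev]

no segment meets the rule's conditions; no change.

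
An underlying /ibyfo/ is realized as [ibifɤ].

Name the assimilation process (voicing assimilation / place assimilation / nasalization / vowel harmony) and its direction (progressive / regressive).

vowel harmony, progressive

/y/→[i] /o/→[ɤ].
Vowels agree with the first vowel, so the harmony is progressive.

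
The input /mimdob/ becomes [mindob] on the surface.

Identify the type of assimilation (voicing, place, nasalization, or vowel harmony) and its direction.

place assimilation, regressive

/m/→[n].
Each target copies a feature from the following segment, so the direction is regressive.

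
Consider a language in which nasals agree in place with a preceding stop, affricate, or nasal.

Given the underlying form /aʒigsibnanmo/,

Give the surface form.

[aʒigsibmanno]

/n/ after /b/ (labial) → [m]
/m/ after /n/ (alveolar) → [n]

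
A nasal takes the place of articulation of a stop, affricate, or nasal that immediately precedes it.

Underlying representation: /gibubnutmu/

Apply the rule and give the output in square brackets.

[gibubmutnu]

/n/ after /b/ (labial) → [m]
/m/ after /t/ (alveolar) → [n]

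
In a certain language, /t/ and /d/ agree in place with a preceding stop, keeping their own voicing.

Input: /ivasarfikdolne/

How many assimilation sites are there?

/d/ after /k/ (velar) → [g]
1 segment changes.

1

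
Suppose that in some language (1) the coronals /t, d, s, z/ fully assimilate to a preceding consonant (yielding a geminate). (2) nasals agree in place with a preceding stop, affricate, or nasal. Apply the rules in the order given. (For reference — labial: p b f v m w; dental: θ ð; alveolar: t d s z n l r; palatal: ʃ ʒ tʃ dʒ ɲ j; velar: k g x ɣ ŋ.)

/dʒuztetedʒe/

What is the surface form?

Rule 1: /t/ after /z/ → [z] (total assimilation)
After rule 1: dʒuzzetedʒe
Rule 2: no segment meets the rule's conditions; no change.

[dʒuzzetedʒe]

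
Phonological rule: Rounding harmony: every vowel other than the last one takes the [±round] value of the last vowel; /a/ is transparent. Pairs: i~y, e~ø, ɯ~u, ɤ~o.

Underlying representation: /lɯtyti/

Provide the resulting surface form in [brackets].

[lɯtiti]

/y/ harmonizes with /i/ ([-round]) → [i]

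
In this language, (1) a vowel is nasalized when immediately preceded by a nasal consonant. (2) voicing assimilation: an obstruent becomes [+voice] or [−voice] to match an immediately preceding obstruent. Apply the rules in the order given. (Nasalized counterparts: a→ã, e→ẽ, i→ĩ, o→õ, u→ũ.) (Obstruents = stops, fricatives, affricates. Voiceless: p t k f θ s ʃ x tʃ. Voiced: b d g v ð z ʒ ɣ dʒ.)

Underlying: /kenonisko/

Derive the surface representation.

[kenõnĩsko]

Rule 1: /o/ after nasal /n/ → [õ]
Rule 1: /i/ after nasal /n/ → [ĩ]
After rule 1: kenõnĩsko
Rule 2: no segment meets the rule's conditions; no change.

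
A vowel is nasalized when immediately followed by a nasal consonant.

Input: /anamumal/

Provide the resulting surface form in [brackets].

[ãnãmũmal]

/a/ before nasal /n/ → [ã]
/a/ before nasal /m/ → [ã]
/u/ before nasal /m/ → [ũ]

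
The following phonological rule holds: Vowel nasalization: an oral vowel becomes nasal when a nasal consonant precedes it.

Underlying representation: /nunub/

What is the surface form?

[nũnũb]

/u/ after nasal /n/ → [ũ]
/u/ after nasal /n/ → [ũ]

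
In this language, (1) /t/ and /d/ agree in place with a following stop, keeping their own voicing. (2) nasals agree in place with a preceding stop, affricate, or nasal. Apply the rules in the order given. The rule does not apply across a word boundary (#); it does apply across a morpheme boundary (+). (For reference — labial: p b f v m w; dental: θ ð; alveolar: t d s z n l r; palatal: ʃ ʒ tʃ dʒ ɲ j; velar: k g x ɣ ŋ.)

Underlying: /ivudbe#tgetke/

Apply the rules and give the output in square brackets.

[ivubbe#kgekke]

Rule 1: /d/ before /b/ (labial) → [b]
Rule 1: /t/ before /g/ (velar) → [k]
Rule 1: /t/ before /k/ (velar) → [k]
After rule 1: ivubbe#kgekke
Rule 2: no segment meets the rule's conditions; no change.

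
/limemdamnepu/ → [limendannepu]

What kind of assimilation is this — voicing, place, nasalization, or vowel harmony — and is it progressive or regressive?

place assimilation, regressive

/m/→[n] /m/→[n].
Each target copies a feature from the following segment, so the direction is regressive.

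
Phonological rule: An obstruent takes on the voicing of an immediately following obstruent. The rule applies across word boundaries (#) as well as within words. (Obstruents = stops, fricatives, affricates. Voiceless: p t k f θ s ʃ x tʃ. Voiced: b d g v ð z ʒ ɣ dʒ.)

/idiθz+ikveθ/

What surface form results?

[idiðz+igveθ]

/θ/ before /z/ (voiced) → [ð]
/k/ before /v/ (voiced) → [g]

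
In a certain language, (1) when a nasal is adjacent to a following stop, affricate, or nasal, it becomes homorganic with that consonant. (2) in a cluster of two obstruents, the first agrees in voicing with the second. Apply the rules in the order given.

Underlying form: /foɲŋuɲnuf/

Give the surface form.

Rule 1: /ɲ/ before /ŋ/ (velar) → [ŋ]
Rule 1: /ɲ/ before /n/ (alveolar) → [n]
After rule 1: foŋŋunnuf
Rule 2: no segment meets the rule's conditions; no change.

[foŋŋunnuf]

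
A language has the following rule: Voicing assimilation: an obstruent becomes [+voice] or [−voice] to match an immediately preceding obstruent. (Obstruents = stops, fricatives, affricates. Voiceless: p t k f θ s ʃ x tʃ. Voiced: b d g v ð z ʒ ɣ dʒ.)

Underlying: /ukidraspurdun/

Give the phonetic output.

no segment meets the rule's conditions; no change.

[ukidraspurdun]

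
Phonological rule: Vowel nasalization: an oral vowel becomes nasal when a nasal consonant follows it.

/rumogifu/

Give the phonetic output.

[rũmogifu]

/u/ before nasal /m/ → [ũ]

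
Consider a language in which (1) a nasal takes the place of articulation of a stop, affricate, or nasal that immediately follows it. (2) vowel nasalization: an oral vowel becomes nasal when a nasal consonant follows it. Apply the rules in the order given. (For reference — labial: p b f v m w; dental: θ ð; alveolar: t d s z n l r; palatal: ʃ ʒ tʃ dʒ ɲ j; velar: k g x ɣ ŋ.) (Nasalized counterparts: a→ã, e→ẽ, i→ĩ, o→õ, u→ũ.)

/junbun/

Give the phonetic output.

[jũmbũn]

Rule 1: /n/ before /b/ (labial) → [m]
After rule 1: jumbun
Rule 2: /u/ before nasal /m/ → [ũ]
Rule 2: /u/ before nasal /n/ → [ũ]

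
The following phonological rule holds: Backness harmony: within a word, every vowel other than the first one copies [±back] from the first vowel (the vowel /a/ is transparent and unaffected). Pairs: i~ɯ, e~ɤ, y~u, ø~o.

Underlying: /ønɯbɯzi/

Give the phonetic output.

[ønibizi]

/ɯ/ harmonizes with /ø/ ([-back]) → [i]
/ɯ/ harmonizes with /ø/ ([-back]) → [i]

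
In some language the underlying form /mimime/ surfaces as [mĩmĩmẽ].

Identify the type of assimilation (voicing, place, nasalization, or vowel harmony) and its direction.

/i/→[ĩ] /i/→[ĩ] /e/→[ẽ].
Each target copies a feature from the preceding segment, so the direction is progressive.

nasalization, progressive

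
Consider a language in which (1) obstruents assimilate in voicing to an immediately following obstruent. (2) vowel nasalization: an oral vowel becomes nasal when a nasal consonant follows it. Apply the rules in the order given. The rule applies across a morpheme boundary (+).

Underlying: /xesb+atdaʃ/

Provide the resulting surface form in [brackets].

[xezb+addaʃ]

Rule 1: /s/ before /b/ (voiced) → [z]
Rule 1: /t/ before /d/ (voiced) → [d]
After rule 1: xezb+addaʃ
Rule 2: no segment meets the rule's conditions; no change.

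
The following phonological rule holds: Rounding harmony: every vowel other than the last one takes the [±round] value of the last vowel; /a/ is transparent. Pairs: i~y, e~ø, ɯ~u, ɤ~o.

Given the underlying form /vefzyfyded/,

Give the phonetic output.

[vefzifided]

/y/ harmonizes with /e/ ([-round]) → [i]
/y/ harmonizes with /e/ ([-round]) → [i]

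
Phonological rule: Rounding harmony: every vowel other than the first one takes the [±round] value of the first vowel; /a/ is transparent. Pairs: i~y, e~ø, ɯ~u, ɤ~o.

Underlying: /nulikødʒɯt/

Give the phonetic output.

[nulykødʒut]

/i/ harmonizes with /u/ ([+round]) → [y]
/ɯ/ harmonizes with /u/ ([+round]) → [u]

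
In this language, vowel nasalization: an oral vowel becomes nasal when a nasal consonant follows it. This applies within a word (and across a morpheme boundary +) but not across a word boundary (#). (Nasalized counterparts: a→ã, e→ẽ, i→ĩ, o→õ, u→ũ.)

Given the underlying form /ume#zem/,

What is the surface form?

/u/ before nasal /m/ → [ũ]
/e/ before nasal /m/ → [ẽ]

[ũme#zẽm]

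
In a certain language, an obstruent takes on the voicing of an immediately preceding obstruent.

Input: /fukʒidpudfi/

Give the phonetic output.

/ʒ/ after /k/ (voiceless) → [ʃ]
/p/ after /d/ (voiced) → [b]
/f/ after /d/ (voiced) → [v]

[fukʃidbudvi]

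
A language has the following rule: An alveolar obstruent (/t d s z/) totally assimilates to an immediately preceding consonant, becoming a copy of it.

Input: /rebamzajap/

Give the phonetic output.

[rebammajap]

/z/ after /m/ → [m] (total assimilation)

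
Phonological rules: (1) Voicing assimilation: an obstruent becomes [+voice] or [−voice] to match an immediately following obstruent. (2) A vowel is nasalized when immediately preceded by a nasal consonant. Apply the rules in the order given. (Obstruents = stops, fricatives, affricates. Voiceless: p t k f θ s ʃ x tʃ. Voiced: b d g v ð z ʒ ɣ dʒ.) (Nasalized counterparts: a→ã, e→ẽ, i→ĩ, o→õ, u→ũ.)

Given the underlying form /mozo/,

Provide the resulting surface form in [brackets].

Rule 1: no segment meets the rule's conditions; no change.
After rule 1: mozo
Rule 2: /o/ after nasal /m/ → [õ]

[mõzo]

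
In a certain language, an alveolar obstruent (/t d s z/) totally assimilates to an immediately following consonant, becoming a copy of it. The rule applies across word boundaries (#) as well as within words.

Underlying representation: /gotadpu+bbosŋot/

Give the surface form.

[gotappu+bboŋŋot]

/d/ before /p/ → [p] (total assimilation)
/s/ before /ŋ/ → [ŋ] (total assimilation)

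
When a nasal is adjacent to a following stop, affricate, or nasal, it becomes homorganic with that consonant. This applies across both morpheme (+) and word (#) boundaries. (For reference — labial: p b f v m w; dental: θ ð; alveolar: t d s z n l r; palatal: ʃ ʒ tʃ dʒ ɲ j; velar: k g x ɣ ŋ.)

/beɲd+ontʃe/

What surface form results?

/ɲ/ before /d/ (alveolar) → [n]
/n/ before /tʃ/ (palatal) → [ɲ]

[bend+oɲtʃe]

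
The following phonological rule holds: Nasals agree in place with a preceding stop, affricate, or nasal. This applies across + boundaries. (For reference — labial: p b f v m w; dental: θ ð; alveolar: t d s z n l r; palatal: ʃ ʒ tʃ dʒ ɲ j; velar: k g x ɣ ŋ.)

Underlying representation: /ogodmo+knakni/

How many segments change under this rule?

/m/ after /d/ (alveolar) → [n]
/n/ after /k/ (velar) → [ŋ]
/n/ after /k/ (velar) → [ŋ]
3 segments change.

3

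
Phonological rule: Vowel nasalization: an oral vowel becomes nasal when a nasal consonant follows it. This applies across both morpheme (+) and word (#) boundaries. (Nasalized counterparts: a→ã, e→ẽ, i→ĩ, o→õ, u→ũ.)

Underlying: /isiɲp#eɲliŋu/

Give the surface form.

[isĩɲp#ẽɲlĩŋu]

/i/ before nasal /ɲ/ → [ĩ]
/e/ before nasal /ɲ/ → [ẽ]
/i/ before nasal /ŋ/ → [ĩ]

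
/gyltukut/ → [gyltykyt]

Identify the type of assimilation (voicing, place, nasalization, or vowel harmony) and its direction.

vowel harmony, progressive

/u/→[y] /u/→[y].
Vowels agree with the first vowel, so the harmony is progressive.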